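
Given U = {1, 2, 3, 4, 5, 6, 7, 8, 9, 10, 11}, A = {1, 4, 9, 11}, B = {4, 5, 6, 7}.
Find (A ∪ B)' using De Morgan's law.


U = {1, 2, 3, 4, 5, 6, 7, 8, 9, 10, 11}
A = {1, 4, 9, 11}, B = {4, 5, 6, 7}
A ∪ B = {1, 4, 5, 6, 7, 9, 11}
(A ∪ B)' = U \ (A ∪ B) = {2, 3, 8, 10}
Verification via A' ∩ B': A' = {2, 3, 5, 6, 7, 8, 10}, B' = {1, 2, 3, 8, 9, 10, 11}
A' ∩ B' = {2, 3, 8, 10} ✓

{2, 3, 8, 10}


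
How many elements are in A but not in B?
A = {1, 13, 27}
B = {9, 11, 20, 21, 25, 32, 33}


Set A = {1, 13, 27}
Set B = {9, 11, 20, 21, 25, 32, 33}
A \ B = {1, 13, 27}
|A \ B| = 3

3


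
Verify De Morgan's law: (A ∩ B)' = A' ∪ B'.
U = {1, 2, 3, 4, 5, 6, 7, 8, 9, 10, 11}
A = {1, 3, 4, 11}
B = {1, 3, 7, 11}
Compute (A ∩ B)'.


U = {1, 2, 3, 4, 5, 6, 7, 8, 9, 10, 11}
A = {1, 3, 4, 11}, B = {1, 3, 7, 11}
A ∩ B = {1, 3, 11}
(A ∩ B)' = U \ (A ∩ B) = {2, 4, 5, 6, 7, 8, 9, 10}
Verification via A' ∪ B': A' = {2, 5, 6, 7, 8, 9, 10}, B' = {2, 4, 5, 6, 8, 9, 10}
A' ∪ B' = {2, 4, 5, 6, 7, 8, 9, 10} ✓

{2, 4, 5, 6, 7, 8, 9, 10}


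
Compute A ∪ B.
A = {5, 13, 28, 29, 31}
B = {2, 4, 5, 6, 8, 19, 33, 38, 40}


Set A = {5, 13, 28, 29, 31}
Set B = {2, 4, 5, 6, 8, 19, 33, 38, 40}
A ∪ B includes all elements in either set.
Elements from A: {5, 13, 28, 29, 31}
Elements from B not already included: {2, 4, 6, 8, 19, 33, 38, 40}
A ∪ B = {2, 4, 5, 6, 8, 13, 19, 28, 29, 31, 33, 38, 40}

{2, 4, 5, 6, 8, 13, 19, 28, 29, 31, 33, 38, 40}


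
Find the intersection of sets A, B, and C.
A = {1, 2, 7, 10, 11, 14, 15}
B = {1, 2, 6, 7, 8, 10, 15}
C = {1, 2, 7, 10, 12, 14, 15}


Set A = {1, 2, 7, 10, 11, 14, 15}
Set B = {1, 2, 6, 7, 8, 10, 15}
Set C = {1, 2, 7, 10, 12, 14, 15}
First, A ∩ B = {1, 2, 7, 10, 15}
Then, (A ∩ B) ∩ C = {1, 2, 7, 10, 15}

{1, 2, 7, 10, 15}


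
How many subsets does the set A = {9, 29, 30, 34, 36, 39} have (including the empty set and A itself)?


Set A = {9, 29, 30, 34, 36, 39}
|A| = 6
The power set P(A) contains all subsets of A.
|P(A)| = 2^|A| = 2^6 = 64

64


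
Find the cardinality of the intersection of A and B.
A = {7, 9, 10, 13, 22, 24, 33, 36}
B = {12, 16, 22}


Set A = {7, 9, 10, 13, 22, 24, 33, 36}
Set B = {12, 16, 22}
A ∩ B = {22}
|A ∩ B| = 1

1


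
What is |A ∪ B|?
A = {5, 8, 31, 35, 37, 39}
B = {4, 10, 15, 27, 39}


Set A = {5, 8, 31, 35, 37, 39}, |A| = 6
Set B = {4, 10, 15, 27, 39}, |B| = 5
A ∩ B = {39}, |A ∩ B| = 1
|A ∪ B| = |A| + |B| - |A ∩ B| = 6 + 5 - 1 = 10

10


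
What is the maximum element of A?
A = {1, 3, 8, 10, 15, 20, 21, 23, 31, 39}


Set A = {1, 3, 8, 10, 15, 20, 21, 23, 31, 39}
Elements in ascending order: 1, 3, 8, 10, 15, 20, 21, 23, 31, 39
The largest element is 39.

39


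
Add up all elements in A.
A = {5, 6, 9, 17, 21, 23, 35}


Set A = {5, 6, 9, 17, 21, 23, 35}
Sum = 5 + 6 + 9 + 17 + 21 + 23 + 35 = 116

116


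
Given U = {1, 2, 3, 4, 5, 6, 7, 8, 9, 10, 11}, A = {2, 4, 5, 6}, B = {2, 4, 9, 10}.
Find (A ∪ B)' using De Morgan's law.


U = {1, 2, 3, 4, 5, 6, 7, 8, 9, 10, 11}
A = {2, 4, 5, 6}, B = {2, 4, 9, 10}
A ∪ B = {2, 4, 5, 6, 9, 10}
(A ∪ B)' = U \ (A ∪ B) = {1, 3, 7, 8, 11}
Verification via A' ∩ B': A' = {1, 3, 7, 8, 9, 10, 11}, B' = {1, 3, 5, 6, 7, 8, 11}
A' ∩ B' = {1, 3, 7, 8, 11} ✓

{1, 3, 7, 8, 11}


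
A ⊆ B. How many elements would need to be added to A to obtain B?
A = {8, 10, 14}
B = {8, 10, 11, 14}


Set A = {8, 10, 14}, |A| = 3
Set B = {8, 10, 11, 14}, |B| = 4
Since A ⊆ B: B \ A = {11}
|B| - |A| = 4 - 3 = 1

1


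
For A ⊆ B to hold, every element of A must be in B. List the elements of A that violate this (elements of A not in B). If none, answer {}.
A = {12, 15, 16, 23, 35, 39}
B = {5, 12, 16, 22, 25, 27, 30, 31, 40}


Set A = {12, 15, 16, 23, 35, 39}
Set B = {5, 12, 16, 22, 25, 27, 30, 31, 40}
Check each element of A against B:
12 ∈ B, 15 ∉ B (include), 16 ∈ B, 23 ∉ B (include), 35 ∉ B (include), 39 ∉ B (include)
Elements of A not in B: {15, 23, 35, 39}

{15, 23, 35, 39}


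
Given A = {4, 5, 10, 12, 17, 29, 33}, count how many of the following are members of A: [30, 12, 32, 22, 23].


Set A = {4, 5, 10, 12, 17, 29, 33}
Candidates: [30, 12, 32, 22, 23]
Check each candidate:
30 ∉ A, 12 ∈ A, 32 ∉ A, 22 ∉ A, 23 ∉ A
Count of candidates in A: 1

1


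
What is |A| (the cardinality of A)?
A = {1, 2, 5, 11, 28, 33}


Set A = {1, 2, 5, 11, 28, 33}
Listing elements: 1, 2, 5, 11, 28, 33
Counting: 6 elements
|A| = 6

6


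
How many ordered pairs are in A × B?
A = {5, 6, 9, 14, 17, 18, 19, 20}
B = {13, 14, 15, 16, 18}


Set A = {5, 6, 9, 14, 17, 18, 19, 20} has 8 elements.
Set B = {13, 14, 15, 16, 18} has 5 elements.
|A × B| = |A| × |B| = 8 × 5 = 40

40


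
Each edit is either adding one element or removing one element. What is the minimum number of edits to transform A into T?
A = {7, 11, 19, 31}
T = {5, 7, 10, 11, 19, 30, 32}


Set A = {7, 11, 19, 31}
Set T = {5, 7, 10, 11, 19, 30, 32}
Elements to remove from A (in A, not in T): {31} → 1 removals
Elements to add to A (in T, not in A): {5, 10, 30, 32} → 4 additions
Total edits = 1 + 4 = 5

5


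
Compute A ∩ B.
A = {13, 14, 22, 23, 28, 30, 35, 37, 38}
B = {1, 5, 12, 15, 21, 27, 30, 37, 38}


Set A = {13, 14, 22, 23, 28, 30, 35, 37, 38}
Set B = {1, 5, 12, 15, 21, 27, 30, 37, 38}
A ∩ B includes only elements in both sets.
Check each element of A against B:
13 ✗, 14 ✗, 22 ✗, 23 ✗, 28 ✗, 30 ✓, 35 ✗, 37 ✓, 38 ✓
A ∩ B = {30, 37, 38}

{30, 37, 38}


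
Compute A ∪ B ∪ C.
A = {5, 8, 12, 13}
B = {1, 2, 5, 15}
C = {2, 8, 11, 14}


Set A = {5, 8, 12, 13}
Set B = {1, 2, 5, 15}
Set C = {2, 8, 11, 14}
First, A ∪ B = {1, 2, 5, 8, 12, 13, 15}
Then, (A ∪ B) ∪ C = {1, 2, 5, 8, 11, 12, 13, 14, 15}

{1, 2, 5, 8, 11, 12, 13, 14, 15}


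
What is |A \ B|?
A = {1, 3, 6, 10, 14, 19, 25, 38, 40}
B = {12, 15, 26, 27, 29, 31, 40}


Set A = {1, 3, 6, 10, 14, 19, 25, 38, 40}
Set B = {12, 15, 26, 27, 29, 31, 40}
A \ B = {1, 3, 6, 10, 14, 19, 25, 38}
|A \ B| = 8

8


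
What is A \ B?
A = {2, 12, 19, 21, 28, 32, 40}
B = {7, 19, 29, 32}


Set A = {2, 12, 19, 21, 28, 32, 40}
Set B = {7, 19, 29, 32}
A \ B includes elements in A that are not in B.
Check each element of A:
2 (not in B, keep), 12 (not in B, keep), 19 (in B, remove), 21 (not in B, keep), 28 (not in B, keep), 32 (in B, remove), 40 (not in B, keep)
A \ B = {2, 12, 21, 28, 40}

{2, 12, 21, 28, 40}


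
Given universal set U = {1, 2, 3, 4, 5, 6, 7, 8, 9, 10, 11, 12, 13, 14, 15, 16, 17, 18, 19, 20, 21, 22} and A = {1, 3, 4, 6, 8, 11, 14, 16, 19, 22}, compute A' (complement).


Universal set U = {1, 2, 3, 4, 5, 6, 7, 8, 9, 10, 11, 12, 13, 14, 15, 16, 17, 18, 19, 20, 21, 22}
Set A = {1, 3, 4, 6, 8, 11, 14, 16, 19, 22}
A' = U \ A = elements in U but not in A
Checking each element of U:
1 (in A, exclude), 2 (not in A, include), 3 (in A, exclude), 4 (in A, exclude), 5 (not in A, include), 6 (in A, exclude), 7 (not in A, include), 8 (in A, exclude), 9 (not in A, include), 10 (not in A, include), 11 (in A, exclude), 12 (not in A, include), 13 (not in A, include), 14 (in A, exclude), 15 (not in A, include), 16 (in A, exclude), 17 (not in A, include), 18 (not in A, include), 19 (in A, exclude), 20 (not in A, include), 21 (not in A, include), 22 (in A, exclude)
A' = {2, 5, 7, 9, 10, 12, 13, 15, 17, 18, 20, 21}

{2, 5, 7, 9, 10, 12, 13, 15, 17, 18, 20, 21}


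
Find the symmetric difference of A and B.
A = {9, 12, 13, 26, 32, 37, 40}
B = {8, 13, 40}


Set A = {9, 12, 13, 26, 32, 37, 40}
Set B = {8, 13, 40}
A △ B = (A \ B) ∪ (B \ A)
Elements in A but not B: {9, 12, 26, 32, 37}
Elements in B but not A: {8}
A △ B = {8, 9, 12, 26, 32, 37}

{8, 9, 12, 26, 32, 37}


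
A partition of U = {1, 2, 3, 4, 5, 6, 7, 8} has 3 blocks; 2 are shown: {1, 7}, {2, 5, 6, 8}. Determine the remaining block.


U = {1, 2, 3, 4, 5, 6, 7, 8}
Shown blocks: {1, 7}, {2, 5, 6, 8}
A partition's blocks are pairwise disjoint and cover U, so the missing block = U \ (union of shown blocks).
Union of shown blocks: {1, 2, 5, 6, 7, 8}
Missing block = U \ (union) = {3, 4}

{3, 4}


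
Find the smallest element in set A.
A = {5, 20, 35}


Set A = {5, 20, 35}
Elements in ascending order: 5, 20, 35
The smallest element is 5.

5


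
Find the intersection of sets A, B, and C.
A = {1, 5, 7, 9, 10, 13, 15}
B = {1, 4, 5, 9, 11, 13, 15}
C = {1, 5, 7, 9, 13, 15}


Set A = {1, 5, 7, 9, 10, 13, 15}
Set B = {1, 4, 5, 9, 11, 13, 15}
Set C = {1, 5, 7, 9, 13, 15}
First, A ∩ B = {1, 5, 9, 13, 15}
Then, (A ∩ B) ∩ C = {1, 5, 9, 13, 15}

{1, 5, 9, 13, 15}


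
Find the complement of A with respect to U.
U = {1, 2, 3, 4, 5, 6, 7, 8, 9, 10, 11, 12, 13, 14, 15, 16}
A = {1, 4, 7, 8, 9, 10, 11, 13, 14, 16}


Universal set U = {1, 2, 3, 4, 5, 6, 7, 8, 9, 10, 11, 12, 13, 14, 15, 16}
Set A = {1, 4, 7, 8, 9, 10, 11, 13, 14, 16}
A' = U \ A = elements in U but not in A
Checking each element of U:
1 (in A, exclude), 2 (not in A, include), 3 (not in A, include), 4 (in A, exclude), 5 (not in A, include), 6 (not in A, include), 7 (in A, exclude), 8 (in A, exclude), 9 (in A, exclude), 10 (in A, exclude), 11 (in A, exclude), 12 (not in A, include), 13 (in A, exclude), 14 (in A, exclude), 15 (not in A, include), 16 (in A, exclude)
A' = {2, 3, 5, 6, 12, 15}

{2, 3, 5, 6, 12, 15}


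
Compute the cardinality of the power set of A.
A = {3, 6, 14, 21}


Set A = {3, 6, 14, 21}
|A| = 4
The power set P(A) contains all subsets of A.
|P(A)| = 2^|A| = 2^4 = 16

16


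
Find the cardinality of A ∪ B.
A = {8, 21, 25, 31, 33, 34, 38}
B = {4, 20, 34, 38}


Set A = {8, 21, 25, 31, 33, 34, 38}, |A| = 7
Set B = {4, 20, 34, 38}, |B| = 4
A ∩ B = {34, 38}, |A ∩ B| = 2
|A ∪ B| = |A| + |B| - |A ∩ B| = 7 + 4 - 2 = 9

9


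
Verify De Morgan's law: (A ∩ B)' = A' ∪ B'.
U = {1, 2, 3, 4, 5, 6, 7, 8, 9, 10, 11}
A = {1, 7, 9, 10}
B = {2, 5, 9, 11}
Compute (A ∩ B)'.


U = {1, 2, 3, 4, 5, 6, 7, 8, 9, 10, 11}
A = {1, 7, 9, 10}, B = {2, 5, 9, 11}
A ∩ B = {9}
(A ∩ B)' = U \ (A ∩ B) = {1, 2, 3, 4, 5, 6, 7, 8, 10, 11}
Verification via A' ∪ B': A' = {2, 3, 4, 5, 6, 8, 11}, B' = {1, 3, 4, 6, 7, 8, 10}
A' ∪ B' = {1, 2, 3, 4, 5, 6, 7, 8, 10, 11} ✓

{1, 2, 3, 4, 5, 6, 7, 8, 10, 11}


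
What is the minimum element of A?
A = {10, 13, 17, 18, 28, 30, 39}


Set A = {10, 13, 17, 18, 28, 30, 39}
Elements in ascending order: 10, 13, 17, 18, 28, 30, 39
The smallest element is 10.

10


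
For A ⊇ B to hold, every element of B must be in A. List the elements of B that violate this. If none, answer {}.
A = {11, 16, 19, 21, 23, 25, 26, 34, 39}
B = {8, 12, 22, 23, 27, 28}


Set A = {11, 16, 19, 21, 23, 25, 26, 34, 39}
Set B = {8, 12, 22, 23, 27, 28}
Check each element of B against A:
8 ∉ A (include), 12 ∉ A (include), 22 ∉ A (include), 23 ∈ A, 27 ∉ A (include), 28 ∉ A (include)
Elements of B not in A: {8, 12, 22, 27, 28}

{8, 12, 22, 27, 28}


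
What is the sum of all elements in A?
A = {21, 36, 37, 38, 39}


Set A = {21, 36, 37, 38, 39}
Sum = 21 + 36 + 37 + 38 + 39 = 171

171


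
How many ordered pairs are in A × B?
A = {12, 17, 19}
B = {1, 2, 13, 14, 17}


Set A = {12, 17, 19} has 3 elements.
Set B = {1, 2, 13, 14, 17} has 5 elements.
|A × B| = |A| × |B| = 3 × 5 = 15

15


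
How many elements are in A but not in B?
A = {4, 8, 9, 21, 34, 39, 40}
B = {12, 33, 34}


Set A = {4, 8, 9, 21, 34, 39, 40}
Set B = {12, 33, 34}
A \ B = {4, 8, 9, 21, 39, 40}
|A \ B| = 6

6


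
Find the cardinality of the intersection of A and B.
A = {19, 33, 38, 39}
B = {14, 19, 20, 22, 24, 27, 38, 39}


Set A = {19, 33, 38, 39}
Set B = {14, 19, 20, 22, 24, 27, 38, 39}
A ∩ B = {19, 38, 39}
|A ∩ B| = 3

3


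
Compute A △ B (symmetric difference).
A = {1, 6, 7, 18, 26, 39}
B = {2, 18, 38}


Set A = {1, 6, 7, 18, 26, 39}
Set B = {2, 18, 38}
A △ B = (A \ B) ∪ (B \ A)
Elements in A but not B: {1, 6, 7, 26, 39}
Elements in B but not A: {2, 38}
A △ B = {1, 2, 6, 7, 26, 38, 39}

{1, 2, 6, 7, 26, 38, 39}


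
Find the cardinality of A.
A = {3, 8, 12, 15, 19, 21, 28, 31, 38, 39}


Set A = {3, 8, 12, 15, 19, 21, 28, 31, 38, 39}
Listing elements: 3, 8, 12, 15, 19, 21, 28, 31, 38, 39
Counting: 10 elements
|A| = 10

10


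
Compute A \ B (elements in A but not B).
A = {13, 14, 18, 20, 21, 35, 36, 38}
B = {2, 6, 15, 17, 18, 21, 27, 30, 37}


Set A = {13, 14, 18, 20, 21, 35, 36, 38}
Set B = {2, 6, 15, 17, 18, 21, 27, 30, 37}
A \ B includes elements in A that are not in B.
Check each element of A:
13 (not in B, keep), 14 (not in B, keep), 18 (in B, remove), 20 (not in B, keep), 21 (in B, remove), 35 (not in B, keep), 36 (not in B, keep), 38 (not in B, keep)
A \ B = {13, 14, 20, 35, 36, 38}

{13, 14, 20, 35, 36, 38}


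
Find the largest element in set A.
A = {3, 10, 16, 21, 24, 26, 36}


Set A = {3, 10, 16, 21, 24, 26, 36}
Elements in ascending order: 3, 10, 16, 21, 24, 26, 36
The largest element is 36.

36


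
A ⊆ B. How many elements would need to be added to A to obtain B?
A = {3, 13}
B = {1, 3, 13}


Set A = {3, 13}, |A| = 2
Set B = {1, 3, 13}, |B| = 3
Since A ⊆ B: B \ A = {1}
|B| - |A| = 3 - 2 = 1

1


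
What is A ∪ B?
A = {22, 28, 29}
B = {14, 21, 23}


Set A = {22, 28, 29}
Set B = {14, 21, 23}
A ∪ B includes all elements in either set.
Elements from A: {22, 28, 29}
Elements from B not already included: {14, 21, 23}
A ∪ B = {14, 21, 22, 23, 28, 29}

{14, 21, 22, 23, 28, 29}


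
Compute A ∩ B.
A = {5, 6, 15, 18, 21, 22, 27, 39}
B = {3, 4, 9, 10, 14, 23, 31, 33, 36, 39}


Set A = {5, 6, 15, 18, 21, 22, 27, 39}
Set B = {3, 4, 9, 10, 14, 23, 31, 33, 36, 39}
A ∩ B includes only elements in both sets.
Check each element of A against B:
5 ✗, 6 ✗, 15 ✗, 18 ✗, 21 ✗, 22 ✗, 27 ✗, 39 ✓
A ∩ B = {39}

{39}


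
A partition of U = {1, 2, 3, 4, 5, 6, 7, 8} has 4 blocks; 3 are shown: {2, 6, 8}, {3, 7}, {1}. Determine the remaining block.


U = {1, 2, 3, 4, 5, 6, 7, 8}
Shown blocks: {2, 6, 8}, {3, 7}, {1}
A partition's blocks are pairwise disjoint and cover U, so the missing block = U \ (union of shown blocks).
Union of shown blocks: {1, 2, 3, 6, 7, 8}
Missing block = U \ (union) = {4, 5}

{4, 5}


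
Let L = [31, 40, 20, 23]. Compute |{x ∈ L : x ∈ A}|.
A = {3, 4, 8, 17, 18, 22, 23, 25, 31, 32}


Set A = {3, 4, 8, 17, 18, 22, 23, 25, 31, 32}
Candidates: [31, 40, 20, 23]
Check each candidate:
31 ∈ A, 40 ∉ A, 20 ∉ A, 23 ∈ A
Count of candidates in A: 2

2


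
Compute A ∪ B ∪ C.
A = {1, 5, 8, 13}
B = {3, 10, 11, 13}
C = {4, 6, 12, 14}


Set A = {1, 5, 8, 13}
Set B = {3, 10, 11, 13}
Set C = {4, 6, 12, 14}
First, A ∪ B = {1, 3, 5, 8, 10, 11, 13}
Then, (A ∪ B) ∪ C = {1, 3, 4, 5, 6, 8, 10, 11, 12, 13, 14}

{1, 3, 4, 5, 6, 8, 10, 11, 12, 13, 14}


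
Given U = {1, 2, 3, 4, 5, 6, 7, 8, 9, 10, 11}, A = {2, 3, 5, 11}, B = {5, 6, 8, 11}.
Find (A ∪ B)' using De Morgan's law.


U = {1, 2, 3, 4, 5, 6, 7, 8, 9, 10, 11}
A = {2, 3, 5, 11}, B = {5, 6, 8, 11}
A ∪ B = {2, 3, 5, 6, 8, 11}
(A ∪ B)' = U \ (A ∪ B) = {1, 4, 7, 9, 10}
Verification via A' ∩ B': A' = {1, 4, 6, 7, 8, 9, 10}, B' = {1, 2, 3, 4, 7, 9, 10}
A' ∩ B' = {1, 4, 7, 9, 10} ✓

{1, 4, 7, 9, 10}


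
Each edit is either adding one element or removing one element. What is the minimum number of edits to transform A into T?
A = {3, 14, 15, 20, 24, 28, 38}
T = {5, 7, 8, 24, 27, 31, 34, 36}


Set A = {3, 14, 15, 20, 24, 28, 38}
Set T = {5, 7, 8, 24, 27, 31, 34, 36}
Elements to remove from A (in A, not in T): {3, 14, 15, 20, 28, 38} → 6 removals
Elements to add to A (in T, not in A): {5, 7, 8, 27, 31, 34, 36} → 7 additions
Total edits = 6 + 7 = 13

13


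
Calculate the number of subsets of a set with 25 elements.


The set has 25 elements.
The power set contains all possible subsets.
|P(A)| = 2^|A| = 2^25 = 33554432

33554432


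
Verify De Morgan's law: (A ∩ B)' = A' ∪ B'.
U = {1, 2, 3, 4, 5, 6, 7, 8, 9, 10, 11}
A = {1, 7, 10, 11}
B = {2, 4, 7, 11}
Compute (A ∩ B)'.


U = {1, 2, 3, 4, 5, 6, 7, 8, 9, 10, 11}
A = {1, 7, 10, 11}, B = {2, 4, 7, 11}
A ∩ B = {7, 11}
(A ∩ B)' = U \ (A ∩ B) = {1, 2, 3, 4, 5, 6, 8, 9, 10}
Verification via A' ∪ B': A' = {2, 3, 4, 5, 6, 8, 9}, B' = {1, 3, 5, 6, 8, 9, 10}
A' ∪ B' = {1, 2, 3, 4, 5, 6, 8, 9, 10} ✓

{1, 2, 3, 4, 5, 6, 8, 9, 10}


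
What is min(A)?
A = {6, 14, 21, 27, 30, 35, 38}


Set A = {6, 14, 21, 27, 30, 35, 38}
Elements in ascending order: 6, 14, 21, 27, 30, 35, 38
The smallest element is 6.

6


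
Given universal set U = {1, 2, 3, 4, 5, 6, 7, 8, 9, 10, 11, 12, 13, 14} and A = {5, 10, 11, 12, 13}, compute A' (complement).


Universal set U = {1, 2, 3, 4, 5, 6, 7, 8, 9, 10, 11, 12, 13, 14}
Set A = {5, 10, 11, 12, 13}
A' = U \ A = elements in U but not in A
Checking each element of U:
1 (not in A, include), 2 (not in A, include), 3 (not in A, include), 4 (not in A, include), 5 (in A, exclude), 6 (not in A, include), 7 (not in A, include), 8 (not in A, include), 9 (not in A, include), 10 (in A, exclude), 11 (in A, exclude), 12 (in A, exclude), 13 (in A, exclude), 14 (not in A, include)
A' = {1, 2, 3, 4, 6, 7, 8, 9, 14}

{1, 2, 3, 4, 6, 7, 8, 9, 14}


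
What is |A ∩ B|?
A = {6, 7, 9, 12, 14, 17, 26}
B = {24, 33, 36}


Set A = {6, 7, 9, 12, 14, 17, 26}
Set B = {24, 33, 36}
A ∩ B = {}
|A ∩ B| = 0

0


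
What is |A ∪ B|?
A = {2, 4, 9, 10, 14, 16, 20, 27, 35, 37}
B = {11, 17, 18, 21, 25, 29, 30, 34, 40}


Set A = {2, 4, 9, 10, 14, 16, 20, 27, 35, 37}, |A| = 10
Set B = {11, 17, 18, 21, 25, 29, 30, 34, 40}, |B| = 9
A ∩ B = {}, |A ∩ B| = 0
|A ∪ B| = |A| + |B| - |A ∩ B| = 10 + 9 - 0 = 19

19


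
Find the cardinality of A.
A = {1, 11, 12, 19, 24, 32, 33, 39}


Set A = {1, 11, 12, 19, 24, 32, 33, 39}
Listing elements: 1, 11, 12, 19, 24, 32, 33, 39
Counting: 8 elements
|A| = 8

8


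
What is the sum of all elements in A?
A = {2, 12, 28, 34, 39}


Set A = {2, 12, 28, 34, 39}
Sum = 2 + 12 + 28 + 34 + 39 = 115

115


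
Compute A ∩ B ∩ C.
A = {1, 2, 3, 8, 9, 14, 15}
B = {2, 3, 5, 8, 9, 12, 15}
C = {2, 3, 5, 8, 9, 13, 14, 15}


Set A = {1, 2, 3, 8, 9, 14, 15}
Set B = {2, 3, 5, 8, 9, 12, 15}
Set C = {2, 3, 5, 8, 9, 13, 14, 15}
First, A ∩ B = {2, 3, 8, 9, 15}
Then, (A ∩ B) ∩ C = {2, 3, 8, 9, 15}

{2, 3, 8, 9, 15}


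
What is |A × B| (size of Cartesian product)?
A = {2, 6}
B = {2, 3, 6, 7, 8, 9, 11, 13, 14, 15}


Set A = {2, 6} has 2 elements.
Set B = {2, 3, 6, 7, 8, 9, 11, 13, 14, 15} has 10 elements.
|A × B| = |A| × |B| = 2 × 10 = 20

20


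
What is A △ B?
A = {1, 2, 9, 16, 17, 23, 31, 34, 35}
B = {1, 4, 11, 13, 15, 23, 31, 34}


Set A = {1, 2, 9, 16, 17, 23, 31, 34, 35}
Set B = {1, 4, 11, 13, 15, 23, 31, 34}
A △ B = (A \ B) ∪ (B \ A)
Elements in A but not B: {2, 9, 16, 17, 35}
Elements in B but not A: {4, 11, 13, 15}
A △ B = {2, 4, 9, 11, 13, 15, 16, 17, 35}

{2, 4, 9, 11, 13, 15, 16, 17, 35}


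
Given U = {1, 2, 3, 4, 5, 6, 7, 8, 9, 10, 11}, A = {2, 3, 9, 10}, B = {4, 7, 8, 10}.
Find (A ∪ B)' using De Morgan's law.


U = {1, 2, 3, 4, 5, 6, 7, 8, 9, 10, 11}
A = {2, 3, 9, 10}, B = {4, 7, 8, 10}
A ∪ B = {2, 3, 4, 7, 8, 9, 10}
(A ∪ B)' = U \ (A ∪ B) = {1, 5, 6, 11}
Verification via A' ∩ B': A' = {1, 4, 5, 6, 7, 8, 11}, B' = {1, 2, 3, 5, 6, 9, 11}
A' ∩ B' = {1, 5, 6, 11} ✓

{1, 5, 6, 11}


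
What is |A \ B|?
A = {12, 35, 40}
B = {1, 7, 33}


Set A = {12, 35, 40}
Set B = {1, 7, 33}
A \ B = {12, 35, 40}
|A \ B| = 3

3


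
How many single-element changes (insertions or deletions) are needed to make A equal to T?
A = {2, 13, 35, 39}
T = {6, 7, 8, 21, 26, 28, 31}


Set A = {2, 13, 35, 39}
Set T = {6, 7, 8, 21, 26, 28, 31}
Elements to remove from A (in A, not in T): {2, 13, 35, 39} → 4 removals
Elements to add to A (in T, not in A): {6, 7, 8, 21, 26, 28, 31} → 7 additions
Total edits = 4 + 7 = 11

11


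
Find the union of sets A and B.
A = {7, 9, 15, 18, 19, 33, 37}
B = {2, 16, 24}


Set A = {7, 9, 15, 18, 19, 33, 37}
Set B = {2, 16, 24}
A ∪ B includes all elements in either set.
Elements from A: {7, 9, 15, 18, 19, 33, 37}
Elements from B not already included: {2, 16, 24}
A ∪ B = {2, 7, 9, 15, 16, 18, 19, 24, 33, 37}

{2, 7, 9, 15, 16, 18, 19, 24, 33, 37}


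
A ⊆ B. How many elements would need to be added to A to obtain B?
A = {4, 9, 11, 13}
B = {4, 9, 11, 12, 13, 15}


Set A = {4, 9, 11, 13}, |A| = 4
Set B = {4, 9, 11, 12, 13, 15}, |B| = 6
Since A ⊆ B: B \ A = {12, 15}
|B| - |A| = 6 - 4 = 2

2


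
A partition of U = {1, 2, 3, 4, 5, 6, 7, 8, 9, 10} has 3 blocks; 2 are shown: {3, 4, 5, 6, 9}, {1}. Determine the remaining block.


U = {1, 2, 3, 4, 5, 6, 7, 8, 9, 10}
Shown blocks: {3, 4, 5, 6, 9}, {1}
A partition's blocks are pairwise disjoint and cover U, so the missing block = U \ (union of shown blocks).
Union of shown blocks: {1, 3, 4, 5, 6, 9}
Missing block = U \ (union) = {2, 7, 8, 10}

{2, 7, 8, 10}


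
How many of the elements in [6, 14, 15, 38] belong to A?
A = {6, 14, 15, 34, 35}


Set A = {6, 14, 15, 34, 35}
Candidates: [6, 14, 15, 38]
Check each candidate:
6 ∈ A, 14 ∈ A, 15 ∈ A, 38 ∉ A
Count of candidates in A: 3

3


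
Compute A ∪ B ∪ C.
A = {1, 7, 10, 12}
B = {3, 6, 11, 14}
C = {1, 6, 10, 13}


Set A = {1, 7, 10, 12}
Set B = {3, 6, 11, 14}
Set C = {1, 6, 10, 13}
First, A ∪ B = {1, 3, 6, 7, 10, 11, 12, 14}
Then, (A ∪ B) ∪ C = {1, 3, 6, 7, 10, 11, 12, 13, 14}

{1, 3, 6, 7, 10, 11, 12, 13, 14}


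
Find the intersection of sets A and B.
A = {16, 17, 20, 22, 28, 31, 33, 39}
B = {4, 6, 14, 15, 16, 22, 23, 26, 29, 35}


Set A = {16, 17, 20, 22, 28, 31, 33, 39}
Set B = {4, 6, 14, 15, 16, 22, 23, 26, 29, 35}
A ∩ B includes only elements in both sets.
Check each element of A against B:
16 ✓, 17 ✗, 20 ✗, 22 ✓, 28 ✗, 31 ✗, 33 ✗, 39 ✗
A ∩ B = {16, 22}

{16, 22}


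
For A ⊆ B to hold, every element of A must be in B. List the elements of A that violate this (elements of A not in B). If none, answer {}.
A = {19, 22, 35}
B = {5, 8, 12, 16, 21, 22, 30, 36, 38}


Set A = {19, 22, 35}
Set B = {5, 8, 12, 16, 21, 22, 30, 36, 38}
Check each element of A against B:
19 ∉ B (include), 22 ∈ B, 35 ∉ B (include)
Elements of A not in B: {19, 35}

{19, 35}


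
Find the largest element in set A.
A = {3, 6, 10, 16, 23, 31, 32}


Set A = {3, 6, 10, 16, 23, 31, 32}
Elements in ascending order: 3, 6, 10, 16, 23, 31, 32
The largest element is 32.

32


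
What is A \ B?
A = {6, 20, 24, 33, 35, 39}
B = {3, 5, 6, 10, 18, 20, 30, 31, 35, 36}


Set A = {6, 20, 24, 33, 35, 39}
Set B = {3, 5, 6, 10, 18, 20, 30, 31, 35, 36}
A \ B includes elements in A that are not in B.
Check each element of A:
6 (in B, remove), 20 (in B, remove), 24 (not in B, keep), 33 (not in B, keep), 35 (in B, remove), 39 (not in B, keep)
A \ B = {24, 33, 39}

{24, 33, 39}


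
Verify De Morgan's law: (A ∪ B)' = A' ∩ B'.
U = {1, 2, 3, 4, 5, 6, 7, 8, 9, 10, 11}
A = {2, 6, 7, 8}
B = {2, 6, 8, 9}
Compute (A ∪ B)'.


U = {1, 2, 3, 4, 5, 6, 7, 8, 9, 10, 11}
A = {2, 6, 7, 8}, B = {2, 6, 8, 9}
A ∪ B = {2, 6, 7, 8, 9}
(A ∪ B)' = U \ (A ∪ B) = {1, 3, 4, 5, 10, 11}
Verification via A' ∩ B': A' = {1, 3, 4, 5, 9, 10, 11}, B' = {1, 3, 4, 5, 7, 10, 11}
A' ∩ B' = {1, 3, 4, 5, 10, 11} ✓

{1, 3, 4, 5, 10, 11}


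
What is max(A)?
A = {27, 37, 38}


Set A = {27, 37, 38}
Elements in ascending order: 27, 37, 38
The largest element is 38.

38


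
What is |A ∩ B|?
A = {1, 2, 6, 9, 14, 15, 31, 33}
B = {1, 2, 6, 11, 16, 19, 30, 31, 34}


Set A = {1, 2, 6, 9, 14, 15, 31, 33}
Set B = {1, 2, 6, 11, 16, 19, 30, 31, 34}
A ∩ B = {1, 2, 6, 31}
|A ∩ B| = 4

4


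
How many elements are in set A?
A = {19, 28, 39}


Set A = {19, 28, 39}
Listing elements: 19, 28, 39
Counting: 3 elements
|A| = 3

3


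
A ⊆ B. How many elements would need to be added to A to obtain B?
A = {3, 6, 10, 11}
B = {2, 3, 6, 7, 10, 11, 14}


Set A = {3, 6, 10, 11}, |A| = 4
Set B = {2, 3, 6, 7, 10, 11, 14}, |B| = 7
Since A ⊆ B: B \ A = {2, 7, 14}
|B| - |A| = 7 - 4 = 3

3


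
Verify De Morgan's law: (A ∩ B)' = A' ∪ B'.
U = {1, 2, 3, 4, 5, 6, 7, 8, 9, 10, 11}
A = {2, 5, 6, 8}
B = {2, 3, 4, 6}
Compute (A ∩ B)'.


U = {1, 2, 3, 4, 5, 6, 7, 8, 9, 10, 11}
A = {2, 5, 6, 8}, B = {2, 3, 4, 6}
A ∩ B = {2, 6}
(A ∩ B)' = U \ (A ∩ B) = {1, 3, 4, 5, 7, 8, 9, 10, 11}
Verification via A' ∪ B': A' = {1, 3, 4, 7, 9, 10, 11}, B' = {1, 5, 7, 8, 9, 10, 11}
A' ∪ B' = {1, 3, 4, 5, 7, 8, 9, 10, 11} ✓

{1, 3, 4, 5, 7, 8, 9, 10, 11}


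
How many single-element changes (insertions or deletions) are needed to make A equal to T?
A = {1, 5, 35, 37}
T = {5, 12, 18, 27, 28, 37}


Set A = {1, 5, 35, 37}
Set T = {5, 12, 18, 27, 28, 37}
Elements to remove from A (in A, not in T): {1, 35} → 2 removals
Elements to add to A (in T, not in A): {12, 18, 27, 28} → 4 additions
Total edits = 2 + 4 = 6

6


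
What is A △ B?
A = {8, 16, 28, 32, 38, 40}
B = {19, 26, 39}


Set A = {8, 16, 28, 32, 38, 40}
Set B = {19, 26, 39}
A △ B = (A \ B) ∪ (B \ A)
Elements in A but not B: {8, 16, 28, 32, 38, 40}
Elements in B but not A: {19, 26, 39}
A △ B = {8, 16, 19, 26, 28, 32, 38, 39, 40}

{8, 16, 19, 26, 28, 32, 38, 39, 40}


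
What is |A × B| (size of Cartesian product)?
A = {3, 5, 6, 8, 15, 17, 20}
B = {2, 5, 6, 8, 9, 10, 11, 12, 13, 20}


Set A = {3, 5, 6, 8, 15, 17, 20} has 7 elements.
Set B = {2, 5, 6, 8, 9, 10, 11, 12, 13, 20} has 10 elements.
|A × B| = |A| × |B| = 7 × 10 = 70

70


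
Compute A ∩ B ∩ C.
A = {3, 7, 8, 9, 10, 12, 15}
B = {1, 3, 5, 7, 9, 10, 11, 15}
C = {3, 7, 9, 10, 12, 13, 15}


Set A = {3, 7, 8, 9, 10, 12, 15}
Set B = {1, 3, 5, 7, 9, 10, 11, 15}
Set C = {3, 7, 9, 10, 12, 13, 15}
First, A ∩ B = {3, 7, 9, 10, 15}
Then, (A ∩ B) ∩ C = {3, 7, 9, 10, 15}

{3, 7, 9, 10, 15}


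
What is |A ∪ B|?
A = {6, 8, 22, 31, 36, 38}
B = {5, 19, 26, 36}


Set A = {6, 8, 22, 31, 36, 38}, |A| = 6
Set B = {5, 19, 26, 36}, |B| = 4
A ∩ B = {36}, |A ∩ B| = 1
|A ∪ B| = |A| + |B| - |A ∩ B| = 6 + 4 - 1 = 9

9


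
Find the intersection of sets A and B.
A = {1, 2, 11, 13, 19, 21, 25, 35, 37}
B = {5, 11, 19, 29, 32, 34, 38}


Set A = {1, 2, 11, 13, 19, 21, 25, 35, 37}
Set B = {5, 11, 19, 29, 32, 34, 38}
A ∩ B includes only elements in both sets.
Check each element of A against B:
1 ✗, 2 ✗, 11 ✓, 13 ✗, 19 ✓, 21 ✗, 25 ✗, 35 ✗, 37 ✗
A ∩ B = {11, 19}

{11, 19}


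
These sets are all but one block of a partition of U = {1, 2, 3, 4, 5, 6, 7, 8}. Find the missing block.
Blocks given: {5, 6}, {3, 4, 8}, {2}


U = {1, 2, 3, 4, 5, 6, 7, 8}
Shown blocks: {5, 6}, {3, 4, 8}, {2}
A partition's blocks are pairwise disjoint and cover U, so the missing block = U \ (union of shown blocks).
Union of shown blocks: {2, 3, 4, 5, 6, 8}
Missing block = U \ (union) = {1, 7}

{1, 7}


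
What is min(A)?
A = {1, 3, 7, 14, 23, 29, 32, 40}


Set A = {1, 3, 7, 14, 23, 29, 32, 40}
Elements in ascending order: 1, 3, 7, 14, 23, 29, 32, 40
The smallest element is 1.

1


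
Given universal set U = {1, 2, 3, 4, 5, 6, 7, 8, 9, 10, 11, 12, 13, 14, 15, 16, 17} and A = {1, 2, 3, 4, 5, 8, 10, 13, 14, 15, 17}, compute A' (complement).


Universal set U = {1, 2, 3, 4, 5, 6, 7, 8, 9, 10, 11, 12, 13, 14, 15, 16, 17}
Set A = {1, 2, 3, 4, 5, 8, 10, 13, 14, 15, 17}
A' = U \ A = elements in U but not in A
Checking each element of U:
1 (in A, exclude), 2 (in A, exclude), 3 (in A, exclude), 4 (in A, exclude), 5 (in A, exclude), 6 (not in A, include), 7 (not in A, include), 8 (in A, exclude), 9 (not in A, include), 10 (in A, exclude), 11 (not in A, include), 12 (not in A, include), 13 (in A, exclude), 14 (in A, exclude), 15 (in A, exclude), 16 (not in A, include), 17 (in A, exclude)
A' = {6, 7, 9, 11, 12, 16}

{6, 7, 9, 11, 12, 16}


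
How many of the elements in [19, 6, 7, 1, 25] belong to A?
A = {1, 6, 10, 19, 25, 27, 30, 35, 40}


Set A = {1, 6, 10, 19, 25, 27, 30, 35, 40}
Candidates: [19, 6, 7, 1, 25]
Check each candidate:
19 ∈ A, 6 ∈ A, 7 ∉ A, 1 ∈ A, 25 ∈ A
Count of candidates in A: 4

4


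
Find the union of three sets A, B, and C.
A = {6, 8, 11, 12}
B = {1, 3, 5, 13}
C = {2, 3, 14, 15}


Set A = {6, 8, 11, 12}
Set B = {1, 3, 5, 13}
Set C = {2, 3, 14, 15}
First, A ∪ B = {1, 3, 5, 6, 8, 11, 12, 13}
Then, (A ∪ B) ∪ C = {1, 2, 3, 5, 6, 8, 11, 12, 13, 14, 15}

{1, 2, 3, 5, 6, 8, 11, 12, 13, 14, 15}


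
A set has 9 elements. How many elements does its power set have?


The set has 9 elements.
The power set contains all possible subsets.
|P(A)| = 2^|A| = 2^9 = 512

512


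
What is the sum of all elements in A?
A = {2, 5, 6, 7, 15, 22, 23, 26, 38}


Set A = {2, 5, 6, 7, 15, 22, 23, 26, 38}
Sum = 2 + 5 + 6 + 7 + 15 + 22 + 23 + 26 + 38 = 144

144


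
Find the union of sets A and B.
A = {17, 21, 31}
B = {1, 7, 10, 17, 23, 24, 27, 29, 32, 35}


Set A = {17, 21, 31}
Set B = {1, 7, 10, 17, 23, 24, 27, 29, 32, 35}
A ∪ B includes all elements in either set.
Elements from A: {17, 21, 31}
Elements from B not already included: {1, 7, 10, 23, 24, 27, 29, 32, 35}
A ∪ B = {1, 7, 10, 17, 21, 23, 24, 27, 29, 31, 32, 35}

{1, 7, 10, 17, 21, 23, 24, 27, 29, 31, 32, 35}


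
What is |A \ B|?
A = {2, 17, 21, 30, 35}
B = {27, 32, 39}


Set A = {2, 17, 21, 30, 35}
Set B = {27, 32, 39}
A \ B = {2, 17, 21, 30, 35}
|A \ B| = 5

5


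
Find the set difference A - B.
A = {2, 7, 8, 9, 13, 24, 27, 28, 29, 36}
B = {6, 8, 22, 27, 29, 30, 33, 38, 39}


Set A = {2, 7, 8, 9, 13, 24, 27, 28, 29, 36}
Set B = {6, 8, 22, 27, 29, 30, 33, 38, 39}
A \ B includes elements in A that are not in B.
Check each element of A:
2 (not in B, keep), 7 (not in B, keep), 8 (in B, remove), 9 (not in B, keep), 13 (not in B, keep), 24 (not in B, keep), 27 (in B, remove), 28 (not in B, keep), 29 (in B, remove), 36 (not in B, keep)
A \ B = {2, 7, 9, 13, 24, 28, 36}

{2, 7, 9, 13, 24, 28, 36}


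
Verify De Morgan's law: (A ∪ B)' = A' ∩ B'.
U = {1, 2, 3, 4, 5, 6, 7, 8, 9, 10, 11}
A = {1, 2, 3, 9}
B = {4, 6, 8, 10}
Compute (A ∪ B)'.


U = {1, 2, 3, 4, 5, 6, 7, 8, 9, 10, 11}
A = {1, 2, 3, 9}, B = {4, 6, 8, 10}
A ∪ B = {1, 2, 3, 4, 6, 8, 9, 10}
(A ∪ B)' = U \ (A ∪ B) = {5, 7, 11}
Verification via A' ∩ B': A' = {4, 5, 6, 7, 8, 10, 11}, B' = {1, 2, 3, 5, 7, 9, 11}
A' ∩ B' = {5, 7, 11} ✓

{5, 7, 11}


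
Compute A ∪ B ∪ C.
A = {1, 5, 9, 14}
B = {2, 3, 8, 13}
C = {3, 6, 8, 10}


Set A = {1, 5, 9, 14}
Set B = {2, 3, 8, 13}
Set C = {3, 6, 8, 10}
First, A ∪ B = {1, 2, 3, 5, 8, 9, 13, 14}
Then, (A ∪ B) ∪ C = {1, 2, 3, 5, 6, 8, 9, 10, 13, 14}

{1, 2, 3, 5, 6, 8, 9, 10, 13, 14}


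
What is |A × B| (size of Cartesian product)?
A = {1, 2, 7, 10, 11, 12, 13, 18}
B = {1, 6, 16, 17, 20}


Set A = {1, 2, 7, 10, 11, 12, 13, 18} has 8 elements.
Set B = {1, 6, 16, 17, 20} has 5 elements.
|A × B| = |A| × |B| = 8 × 5 = 40

40


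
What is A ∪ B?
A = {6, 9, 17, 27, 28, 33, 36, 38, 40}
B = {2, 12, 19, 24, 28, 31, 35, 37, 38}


Set A = {6, 9, 17, 27, 28, 33, 36, 38, 40}
Set B = {2, 12, 19, 24, 28, 31, 35, 37, 38}
A ∪ B includes all elements in either set.
Elements from A: {6, 9, 17, 27, 28, 33, 36, 38, 40}
Elements from B not already included: {2, 12, 19, 24, 31, 35, 37}
A ∪ B = {2, 6, 9, 12, 17, 19, 24, 27, 28, 31, 33, 35, 36, 37, 38, 40}

{2, 6, 9, 12, 17, 19, 24, 27, 28, 31, 33, 35, 36, 37, 38, 40}


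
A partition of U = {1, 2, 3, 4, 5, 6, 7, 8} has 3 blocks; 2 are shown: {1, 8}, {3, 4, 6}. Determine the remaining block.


U = {1, 2, 3, 4, 5, 6, 7, 8}
Shown blocks: {1, 8}, {3, 4, 6}
A partition's blocks are pairwise disjoint and cover U, so the missing block = U \ (union of shown blocks).
Union of shown blocks: {1, 3, 4, 6, 8}
Missing block = U \ (union) = {2, 5, 7}

{2, 5, 7}


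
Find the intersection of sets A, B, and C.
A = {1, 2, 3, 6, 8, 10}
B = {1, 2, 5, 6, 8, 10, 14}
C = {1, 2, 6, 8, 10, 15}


Set A = {1, 2, 3, 6, 8, 10}
Set B = {1, 2, 5, 6, 8, 10, 14}
Set C = {1, 2, 6, 8, 10, 15}
First, A ∩ B = {1, 2, 6, 8, 10}
Then, (A ∩ B) ∩ C = {1, 2, 6, 8, 10}

{1, 2, 6, 8, 10}


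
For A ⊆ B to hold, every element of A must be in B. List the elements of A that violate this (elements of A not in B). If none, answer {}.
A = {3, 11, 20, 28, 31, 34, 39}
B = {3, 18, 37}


Set A = {3, 11, 20, 28, 31, 34, 39}
Set B = {3, 18, 37}
Check each element of A against B:
3 ∈ B, 11 ∉ B (include), 20 ∉ B (include), 28 ∉ B (include), 31 ∉ B (include), 34 ∉ B (include), 39 ∉ B (include)
Elements of A not in B: {11, 20, 28, 31, 34, 39}

{11, 20, 28, 31, 34, 39}


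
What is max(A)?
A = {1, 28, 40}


Set A = {1, 28, 40}
Elements in ascending order: 1, 28, 40
The largest element is 40.

40


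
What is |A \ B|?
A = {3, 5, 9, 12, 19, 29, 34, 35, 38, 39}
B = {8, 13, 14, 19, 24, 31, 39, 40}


Set A = {3, 5, 9, 12, 19, 29, 34, 35, 38, 39}
Set B = {8, 13, 14, 19, 24, 31, 39, 40}
A \ B = {3, 5, 9, 12, 29, 34, 35, 38}
|A \ B| = 8

8


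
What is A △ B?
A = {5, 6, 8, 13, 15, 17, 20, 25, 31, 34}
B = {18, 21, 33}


Set A = {5, 6, 8, 13, 15, 17, 20, 25, 31, 34}
Set B = {18, 21, 33}
A △ B = (A \ B) ∪ (B \ A)
Elements in A but not B: {5, 6, 8, 13, 15, 17, 20, 25, 31, 34}
Elements in B but not A: {18, 21, 33}
A △ B = {5, 6, 8, 13, 15, 17, 18, 20, 21, 25, 31, 33, 34}

{5, 6, 8, 13, 15, 17, 18, 20, 21, 25, 31, 33, 34}


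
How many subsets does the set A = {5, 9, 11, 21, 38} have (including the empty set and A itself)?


Set A = {5, 9, 11, 21, 38}
|A| = 5
The power set P(A) contains all subsets of A.
|P(A)| = 2^|A| = 2^5 = 32

32


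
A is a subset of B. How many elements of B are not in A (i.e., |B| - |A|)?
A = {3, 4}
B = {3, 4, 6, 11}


Set A = {3, 4}, |A| = 2
Set B = {3, 4, 6, 11}, |B| = 4
Since A ⊆ B: B \ A = {6, 11}
|B| - |A| = 4 - 2 = 2

2


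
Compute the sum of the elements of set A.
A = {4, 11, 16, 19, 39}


Set A = {4, 11, 16, 19, 39}
Sum = 4 + 11 + 16 + 19 + 39 = 89

89


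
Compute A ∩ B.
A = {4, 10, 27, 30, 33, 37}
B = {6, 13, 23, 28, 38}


Set A = {4, 10, 27, 30, 33, 37}
Set B = {6, 13, 23, 28, 38}
A ∩ B includes only elements in both sets.
Check each element of A against B:
4 ✗, 10 ✗, 27 ✗, 30 ✗, 33 ✗, 37 ✗
A ∩ B = {}

{}


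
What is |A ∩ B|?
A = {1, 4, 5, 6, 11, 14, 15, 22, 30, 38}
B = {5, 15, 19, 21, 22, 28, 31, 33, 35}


Set A = {1, 4, 5, 6, 11, 14, 15, 22, 30, 38}
Set B = {5, 15, 19, 21, 22, 28, 31, 33, 35}
A ∩ B = {5, 15, 22}
|A ∩ B| = 3

3


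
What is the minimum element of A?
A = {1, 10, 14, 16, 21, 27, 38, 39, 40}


Set A = {1, 10, 14, 16, 21, 27, 38, 39, 40}
Elements in ascending order: 1, 10, 14, 16, 21, 27, 38, 39, 40
The smallest element is 1.

1


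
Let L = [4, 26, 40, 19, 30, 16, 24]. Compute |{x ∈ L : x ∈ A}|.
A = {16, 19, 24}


Set A = {16, 19, 24}
Candidates: [4, 26, 40, 19, 30, 16, 24]
Check each candidate:
4 ∉ A, 26 ∉ A, 40 ∉ A, 19 ∈ A, 30 ∉ A, 16 ∈ A, 24 ∈ A
Count of candidates in A: 3

3


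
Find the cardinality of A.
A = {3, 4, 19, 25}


Set A = {3, 4, 19, 25}
Listing elements: 3, 4, 19, 25
Counting: 4 elements
|A| = 4

4


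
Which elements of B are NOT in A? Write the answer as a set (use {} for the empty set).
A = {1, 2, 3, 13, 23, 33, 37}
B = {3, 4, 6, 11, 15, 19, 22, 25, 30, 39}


Set A = {1, 2, 3, 13, 23, 33, 37}
Set B = {3, 4, 6, 11, 15, 19, 22, 25, 30, 39}
Check each element of B against A:
3 ∈ A, 4 ∉ A (include), 6 ∉ A (include), 11 ∉ A (include), 15 ∉ A (include), 19 ∉ A (include), 22 ∉ A (include), 25 ∉ A (include), 30 ∉ A (include), 39 ∉ A (include)
Elements of B not in A: {4, 6, 11, 15, 19, 22, 25, 30, 39}

{4, 6, 11, 15, 19, 22, 25, 30, 39}


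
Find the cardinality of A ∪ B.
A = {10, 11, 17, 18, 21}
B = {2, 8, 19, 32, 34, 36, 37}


Set A = {10, 11, 17, 18, 21}, |A| = 5
Set B = {2, 8, 19, 32, 34, 36, 37}, |B| = 7
A ∩ B = {}, |A ∩ B| = 0
|A ∪ B| = |A| + |B| - |A ∩ B| = 5 + 7 - 0 = 12

12


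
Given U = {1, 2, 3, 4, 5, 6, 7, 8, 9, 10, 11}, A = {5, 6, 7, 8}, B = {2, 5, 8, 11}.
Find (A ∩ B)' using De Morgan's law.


U = {1, 2, 3, 4, 5, 6, 7, 8, 9, 10, 11}
A = {5, 6, 7, 8}, B = {2, 5, 8, 11}
A ∩ B = {5, 8}
(A ∩ B)' = U \ (A ∩ B) = {1, 2, 3, 4, 6, 7, 9, 10, 11}
Verification via A' ∪ B': A' = {1, 2, 3, 4, 9, 10, 11}, B' = {1, 3, 4, 6, 7, 9, 10}
A' ∪ B' = {1, 2, 3, 4, 6, 7, 9, 10, 11} ✓

{1, 2, 3, 4, 6, 7, 9, 10, 11}


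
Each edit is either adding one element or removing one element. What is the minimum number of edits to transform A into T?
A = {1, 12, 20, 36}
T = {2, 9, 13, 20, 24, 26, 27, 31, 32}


Set A = {1, 12, 20, 36}
Set T = {2, 9, 13, 20, 24, 26, 27, 31, 32}
Elements to remove from A (in A, not in T): {1, 12, 36} → 3 removals
Elements to add to A (in T, not in A): {2, 9, 13, 24, 26, 27, 31, 32} → 8 additions
Total edits = 3 + 8 = 11

11


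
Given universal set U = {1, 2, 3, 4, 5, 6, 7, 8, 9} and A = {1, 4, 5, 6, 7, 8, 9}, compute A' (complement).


Universal set U = {1, 2, 3, 4, 5, 6, 7, 8, 9}
Set A = {1, 4, 5, 6, 7, 8, 9}
A' = U \ A = elements in U but not in A
Checking each element of U:
1 (in A, exclude), 2 (not in A, include), 3 (not in A, include), 4 (in A, exclude), 5 (in A, exclude), 6 (in A, exclude), 7 (in A, exclude), 8 (in A, exclude), 9 (in A, exclude)
A' = {2, 3}

{2, 3}


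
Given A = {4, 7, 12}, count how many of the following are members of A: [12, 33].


Set A = {4, 7, 12}
Candidates: [12, 33]
Check each candidate:
12 ∈ A, 33 ∉ A
Count of candidates in A: 1

1


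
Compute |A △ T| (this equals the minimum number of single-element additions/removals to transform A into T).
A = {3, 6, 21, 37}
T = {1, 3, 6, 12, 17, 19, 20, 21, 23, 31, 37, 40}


Set A = {3, 6, 21, 37}
Set T = {1, 3, 6, 12, 17, 19, 20, 21, 23, 31, 37, 40}
Elements to remove from A (in A, not in T): {} → 0 removals
Elements to add to A (in T, not in A): {1, 12, 17, 19, 20, 23, 31, 40} → 8 additions
Total edits = 0 + 8 = 8

8


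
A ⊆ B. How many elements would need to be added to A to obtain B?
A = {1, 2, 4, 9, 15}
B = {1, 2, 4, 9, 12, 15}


Set A = {1, 2, 4, 9, 15}, |A| = 5
Set B = {1, 2, 4, 9, 12, 15}, |B| = 6
Since A ⊆ B: B \ A = {12}
|B| - |A| = 6 - 5 = 1

1


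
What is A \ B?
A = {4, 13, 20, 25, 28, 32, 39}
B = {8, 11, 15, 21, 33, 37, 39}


Set A = {4, 13, 20, 25, 28, 32, 39}
Set B = {8, 11, 15, 21, 33, 37, 39}
A \ B includes elements in A that are not in B.
Check each element of A:
4 (not in B, keep), 13 (not in B, keep), 20 (not in B, keep), 25 (not in B, keep), 28 (not in B, keep), 32 (not in B, keep), 39 (in B, remove)
A \ B = {4, 13, 20, 25, 28, 32}

{4, 13, 20, 25, 28, 32}


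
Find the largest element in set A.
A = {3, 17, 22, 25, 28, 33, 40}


Set A = {3, 17, 22, 25, 28, 33, 40}
Elements in ascending order: 3, 17, 22, 25, 28, 33, 40
The largest element is 40.

40


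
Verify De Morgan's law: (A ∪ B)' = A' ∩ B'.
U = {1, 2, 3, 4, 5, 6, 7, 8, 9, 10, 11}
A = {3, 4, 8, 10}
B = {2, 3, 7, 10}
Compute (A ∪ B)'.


U = {1, 2, 3, 4, 5, 6, 7, 8, 9, 10, 11}
A = {3, 4, 8, 10}, B = {2, 3, 7, 10}
A ∪ B = {2, 3, 4, 7, 8, 10}
(A ∪ B)' = U \ (A ∪ B) = {1, 5, 6, 9, 11}
Verification via A' ∩ B': A' = {1, 2, 5, 6, 7, 9, 11}, B' = {1, 4, 5, 6, 8, 9, 11}
A' ∩ B' = {1, 5, 6, 9, 11} ✓

{1, 5, 6, 9, 11}


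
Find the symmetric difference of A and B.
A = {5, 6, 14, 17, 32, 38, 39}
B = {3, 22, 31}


Set A = {5, 6, 14, 17, 32, 38, 39}
Set B = {3, 22, 31}
A △ B = (A \ B) ∪ (B \ A)
Elements in A but not B: {5, 6, 14, 17, 32, 38, 39}
Elements in B but not A: {3, 22, 31}
A △ B = {3, 5, 6, 14, 17, 22, 31, 32, 38, 39}

{3, 5, 6, 14, 17, 22, 31, 32, 38, 39}


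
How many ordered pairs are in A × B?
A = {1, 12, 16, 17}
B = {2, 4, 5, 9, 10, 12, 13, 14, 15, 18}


Set A = {1, 12, 16, 17} has 4 elements.
Set B = {2, 4, 5, 9, 10, 12, 13, 14, 15, 18} has 10 elements.
|A × B| = |A| × |B| = 4 × 10 = 40

40


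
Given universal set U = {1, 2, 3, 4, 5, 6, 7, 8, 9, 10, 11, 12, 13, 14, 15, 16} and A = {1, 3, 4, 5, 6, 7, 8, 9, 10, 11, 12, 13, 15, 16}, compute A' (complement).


Universal set U = {1, 2, 3, 4, 5, 6, 7, 8, 9, 10, 11, 12, 13, 14, 15, 16}
Set A = {1, 3, 4, 5, 6, 7, 8, 9, 10, 11, 12, 13, 15, 16}
A' = U \ A = elements in U but not in A
Checking each element of U:
1 (in A, exclude), 2 (not in A, include), 3 (in A, exclude), 4 (in A, exclude), 5 (in A, exclude), 6 (in A, exclude), 7 (in A, exclude), 8 (in A, exclude), 9 (in A, exclude), 10 (in A, exclude), 11 (in A, exclude), 12 (in A, exclude), 13 (in A, exclude), 14 (not in A, include), 15 (in A, exclude), 16 (in A, exclude)
A' = {2, 14}

{2, 14}
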